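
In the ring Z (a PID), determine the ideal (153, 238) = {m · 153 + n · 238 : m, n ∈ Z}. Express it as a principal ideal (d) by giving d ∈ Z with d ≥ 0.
In the PID Z, (a, b) is generated by gcd(a, b). Compute gcd(238, 153) with the extended Euclidean algorithm, tracking rows (r, s, t) with s·238 + t·153 = r:
  row A: (238, 1, 0)   [1·238 + 0·153 = 238]
  row B: (153, 0, 1)   [0·238 + 1·153 = 153]
  238 = 1·153 + 85   → row C = row A − 1·row B = (85, 1, −1)   [check: 1·238 − 1·153 = 85]
  153 = 1·85 + 68   → row D = row B − 1·row C = (68, −1, 2)   [check: −1·238 + 2·153 = 68]
  85 = 1·68 + 17   → row E = row C − 1·row D = (17, 2, −3)   [check: 2·238 − 3·153 = 17]
  68 = 4·17 + 0   → remainder 0, stop. gcd = 17 (last nonzero row E).
So gcd(153, 238) = 17, with Bézout identity 2·238 − 3·153 = 17. Containment (⊇): the Bézout identity exhibits 17 as an element of (153, 238), giving (17) ⊆ (153, 238). Containment (⊆): since 17 | 153 and 17 | 238 (153 = 17·9, 238 = 17·14), every Z-linear combination of 153 and 238 is divisible by 17, so (153, 238) ⊆ (17). Therefore (153, 238) = (17), d = 17.

Final answer: (153, 238) = (17); d = 17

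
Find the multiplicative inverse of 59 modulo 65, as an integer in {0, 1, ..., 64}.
59^(−1) ≡ 54 (mod 65)

Apply the extended Euclidean algorithm to (65, 59), tracking rows (r, s, t) with s·65 + t·59 = r. Each division r_prev = q·r_cur + r_new produces the new row as (previous row) − q·(current row):
  row A: (65, 1, 0)   [1·65 + 0·59 = 65]
  row B: (59, 0, 1)   [0·65 + 1·59 = 59]
  65 = 1·59 + 6   → row C = row A − 1·row B = (6, 1, −1)   [check: 1·65 − 1·59 = 6]
  59 = 9·6 + 5   → row D = row B − 9·row C = (5, −9, 10)   [check: −9·65 + 10·59 = 5]
  6 = 1·5 + 1   → row E = row C − 1·row D = (1, 10, −11)   [check: 10·65 − 11·59 = 1]
  5 = 5·1 + 0   → remainder 0, stop. gcd = 1 (last nonzero row E).
The gcd is 1, so 59 is invertible mod 65. The last nonzero row gives 10·65 − 11·59 = 1, so t = −11. So 59^(−1) ≡ −11 ≡ 54 (mod 65). Verify: 59 · 54 = 3186 ≡ 1 (mod 65). ✓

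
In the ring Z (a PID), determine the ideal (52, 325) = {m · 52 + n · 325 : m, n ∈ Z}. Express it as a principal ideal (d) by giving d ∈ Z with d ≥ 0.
(52, 325) = (13); d = 13

In the PID Z, (a, b) is generated by gcd(a, b). Compute gcd(325, 52) with the extended Euclidean algorithm, tracking rows (r, s, t) with s·325 + t·52 = r:
  row A: (325, 1, 0)   [1·325 + 0·52 = 325]
  row B: (52, 0, 1)   [0·325 + 1·52 = 52]
  325 = 6·52 + 13   → row C = row A − 6·row B = (13, 1, −6)   [check: 1·325 − 6·52 = 13]
  52 = 4·13 + 0   → remainder 0, stop. gcd = 13 (last nonzero row C).
So gcd(52, 325) = 13, with Bézout identity 1·325 − 6·52 = 13. Containment (⊇): the Bézout identity exhibits 13 as an element of (52, 325), giving (13) ⊆ (52, 325). Containment (⊆): since 13 | 52 and 13 | 325 (52 = 13·4, 325 = 13·25), every Z-linear combination of 52 and 325 is divisible by 13, so (52, 325) ⊆ (13). Therefore (52, 325) = (13), d = 13.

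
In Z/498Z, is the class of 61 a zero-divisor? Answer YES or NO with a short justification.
gcd(61, 498) = 1, so 61 is a unit in Z/498Z (it has a multiplicative inverse). A unit cannot be a zero-divisor: if 61·b ≡ 0 then multiplying both sides by 61^(−1) gives b ≡ 0. So 61 is not a zero-divisor.

Final answer: NO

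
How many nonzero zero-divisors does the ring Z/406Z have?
In Z/406Z each nonzero element is either a unit (gcd with 406 is 1) or a zero-divisor (gcd > 1). The number of units is φ(406): factorise 406 = 2 · 7 · 29, so φ(406) = (2 − 1) · (7 − 1) · (29 − 1) = 1 · 6 · 28 = 168. The nonzero elements number 406 − 1 = 405. Hence the nonzero zero-divisors number 405 − 168 = 237.

Final answer: Z/406Z has 237 nonzero zero-divisors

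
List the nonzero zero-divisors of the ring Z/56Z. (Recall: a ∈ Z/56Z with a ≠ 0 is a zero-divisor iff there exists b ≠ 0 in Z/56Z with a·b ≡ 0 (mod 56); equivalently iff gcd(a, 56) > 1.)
nonzero zero-divisors of Z/56Z = {2, 4, 6, 7, 8, 10, 12, 14, 16, 18, 20, 21, 22, 24, 26, 28, 30, 32, 34, 35, 36, 38, 40, 42, 44, 46, 48, 49, 50, 52, 54}

An element a ∈ Z/56Z (with a ≠ 0) is a zero-divisor iff gcd(a, 56) > 1 (because a is a unit precisely when gcd(a, n) = 1, and in Z/nZ every nonzero, non-unit element is a zero-divisor). Scan a = 1, ..., 55 and keep those with gcd(a, 56) > 1:
  gcd(2, 56) = 2, gcd(4, 56) = 4, gcd(6, 56) = 2, gcd(7, 56) = 7, gcd(8, 56) = 8, gcd(10, 56) = 2, gcd(12, 56) = 4, gcd(14, 56) = 14, gcd(16, 56) = 8, gcd(18, 56) = 2, gcd(20, 56) = 4, gcd(21, 56) = 7, gcd(22, 56) = 2, gcd(24, 56) = 8, gcd(26, 56) = 2, gcd(28, 56) = 28, gcd(30, 56) = 2, gcd(32, 56) = 8, gcd(34, 56) = 2, gcd(35, 56) = 7, gcd(36, 56) = 4, gcd(38, 56) = 2, gcd(40, 56) = 8, gcd(42, 56) = 14, gcd(44, 56) = 4, gcd(46, 56) = 2, gcd(48, 56) = 8, gcd(49, 56) = 7, gcd(50, 56) = 2, gcd(52, 56) = 4, gcd(54, 56) = 2.
All other a ∈ {1, ..., 55} have gcd(a, 56) = 1 and are units. So the nonzero zero-divisors are exactly the 31 values of a appearing in this scan.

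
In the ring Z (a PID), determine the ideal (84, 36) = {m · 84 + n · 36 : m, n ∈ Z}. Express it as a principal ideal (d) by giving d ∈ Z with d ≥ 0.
(84, 36) = (12); d = 12

In the PID Z, (a, b) is generated by gcd(a, b). Compute gcd(84, 36) with the extended Euclidean algorithm, tracking rows (r, s, t) with s·84 + t·36 = r:
  row A: (84, 1, 0)   [1·84 + 0·36 = 84]
  row B: (36, 0, 1)   [0·84 + 1·36 = 36]
  84 = 2·36 + 12   → row C = row A − 2·row B = (12, 1, −2)   [check: 1·84 − 2·36 = 12]
  36 = 3·12 + 0   → remainder 0, stop. gcd = 12 (last nonzero row C).
So gcd(84, 36) = 12, with Bézout identity 1·84 − 2·36 = 12. Containment (⊇): the Bézout identity exhibits 12 as an element of (84, 36), giving (12) ⊆ (84, 36). Containment (⊆): since 12 | 84 and 12 | 36 (84 = 12·7, 36 = 12·3), every Z-linear combination of 84 and 36 is divisible by 12, so (84, 36) ⊆ (12). Therefore (84, 36) = (12), d = 12.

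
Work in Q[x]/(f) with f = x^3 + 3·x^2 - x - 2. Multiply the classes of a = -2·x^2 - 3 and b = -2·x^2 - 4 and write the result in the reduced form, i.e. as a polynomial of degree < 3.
First multiply in Q[x] without reducing: a · b = 4·x^4 + 14·x^2 + 12. Now divide by f(x) = x^3 + 3·x^2 - x - 2, eliminating the leading term at each step:
  leading term 4·x^4: subtract (4·x)·f(x) = 4·x^4 + 12·x^3 - 4·x^2 - 8·x, leaving -12·x^3 + 18·x^2 + 8·x + 12
  leading term -12·x^3: subtract (-12)·f(x) = -12·x^3 - 36·x^2 + 12·x + 24, leaving 54·x^2 - 4·x - 12
The degree is now < 3, so this is the remainder. Hence a · b ≡ 54·x^2 - 4·x - 12 in Q[x]/(f).

Final answer: a · b ≡ 54·x^2 - 4·x - 12 (mod f(x))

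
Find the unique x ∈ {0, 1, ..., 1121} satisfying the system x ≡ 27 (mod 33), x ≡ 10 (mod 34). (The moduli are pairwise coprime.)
The moduli 33, 34 are pairwise coprime, so by the CRT there is a unique solution mod 33·34 = 1122.
Solve by successive substitution. Start with x ≡ 27 (mod 33).
  Combine with x ≡ 10 (mod 34): write x = 27 + 33·t and require 27 + 33·t ≡ 10 (mod 34), i.e. 33·t ≡ 10 − 27 ≡ 17 (mod 34). Since 33^(−1) ≡ 33 (mod 34), t ≡ 33·17 ≡ 17 (mod 34). So x ≡ 27 + 33·17 = 588 (mod 1122).
Unique solution in [0, 1122): x = 588.

Final answer: x ≡ 588 (mod 1122); the representative in [0, 1122) is 588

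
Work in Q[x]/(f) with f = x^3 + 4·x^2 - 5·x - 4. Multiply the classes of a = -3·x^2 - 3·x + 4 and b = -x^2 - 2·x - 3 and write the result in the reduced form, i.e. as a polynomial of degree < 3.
First multiply in Q[x] without reducing: a · b = 3·x^4 + 9·x^3 + 11·x^2 + x - 12. Now divide by f(x) = x^3 + 4·x^2 - 5·x - 4, eliminating the leading term at each step:
  leading term 3·x^4: subtract (3·x)·f(x) = 3·x^4 + 12·x^3 - 15·x^2 - 12·x, leaving -3·x^3 + 26·x^2 + 13·x - 12
  leading term -3·x^3: subtract (-3)·f(x) = -3·x^3 - 12·x^2 + 15·x + 12, leaving 38·x^2 - 2·x - 24
The degree is now < 3, so this is the remainder. Hence a · b ≡ 38·x^2 - 2·x - 24 in Q[x]/(f).

Final answer: a · b ≡ 38·x^2 - 2·x - 24 (mod f(x))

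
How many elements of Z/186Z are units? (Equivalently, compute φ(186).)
Z/186Z has φ(186) = 60 units

An element a ∈ Z/186Z is a unit iff gcd(a, 186) = 1, so the number of units is φ(186). φ is multiplicative, with φ(p^e) = p^e − p^(e−1). Factorise 186 = 2 · 3 · 31. Then
  φ(186) = (2 − 1) · (3 − 1) · (31 − 1) = 1 · 2 · 30 = 60.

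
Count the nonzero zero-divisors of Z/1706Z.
In Z/1706Z each nonzero element is either a unit (gcd with 1706 is 1) or a zero-divisor (gcd > 1). The number of units is φ(1706): factorise 1706 = 2 · 853, so φ(1706) = (2 − 1) · (853 − 1) = 1 · 852 = 852. The nonzero elements number 1706 − 1 = 1705. Hence the nonzero zero-divisors number 1705 − 852 = 853.

Final answer: Z/1706Z has 853 nonzero zero-divisors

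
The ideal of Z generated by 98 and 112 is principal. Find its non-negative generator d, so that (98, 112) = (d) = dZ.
(98, 112) = (14); d = 14

In the PID Z, (a, b) is generated by gcd(a, b). Compute gcd(112, 98) with the extended Euclidean algorithm, tracking rows (r, s, t) with s·112 + t·98 = r:
  row A: (112, 1, 0)   [1·112 + 0·98 = 112]
  row B: (98, 0, 1)   [0·112 + 1·98 = 98]
  112 = 1·98 + 14   → row C = row A − 1·row B = (14, 1, −1)   [check: 1·112 − 1·98 = 14]
  98 = 7·14 + 0   → remainder 0, stop. gcd = 14 (last nonzero row C).
So gcd(98, 112) = 14, with Bézout identity 1·112 − 1·98 = 14. Containment (⊇): the Bézout identity exhibits 14 as an element of (98, 112), giving (14) ⊆ (98, 112). Containment (⊆): since 14 | 98 and 14 | 112 (98 = 14·7, 112 = 14·8), every Z-linear combination of 98 and 112 is divisible by 14, so (98, 112) ⊆ (14). Therefore (98, 112) = (14), d = 14.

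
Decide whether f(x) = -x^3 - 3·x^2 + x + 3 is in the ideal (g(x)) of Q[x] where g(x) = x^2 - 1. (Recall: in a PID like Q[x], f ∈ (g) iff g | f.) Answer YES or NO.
In Q[x] the ideal (g) consists of all multiples of g, so f ∈ (g) iff g | f, i.e. iff the remainder of f on division by g is 0. Divide f by g (g is monic, so eliminate the leading term of the running remainder at each step):
  leading term -x^3: subtract (-x)·g(x) = -x^3 + x, leaving 3 - 3·x^2
  leading term -3·x^2: subtract (-3)·g(x) = 3 - 3·x^2, leaving 0
The remainder is 0, so f(x) = g(x) · h(x) with h(x) = -x - 3. Hence g | f, i.e. f ∈ (g).

Final answer: YES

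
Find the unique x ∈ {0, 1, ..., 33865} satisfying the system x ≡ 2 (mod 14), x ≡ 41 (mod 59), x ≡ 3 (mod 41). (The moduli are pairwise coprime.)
x ≡ 14968 (mod 33866); the representative in [0, 33866) is 14968

The moduli 14, 59, 41 are pairwise coprime, so by the CRT there is a unique solution mod 14·59·41 = 33866.
Solve by successive substitution. Start with x ≡ 2 (mod 14).
  Combine with x ≡ 41 (mod 59): write x = 2 + 14·t and require 2 + 14·t ≡ 41 (mod 59), i.e. 14·t ≡ 41 − 2 ≡ 39 (mod 59). Since 14^(−1) ≡ 38 (mod 59), t ≡ 38·39 ≡ 7 (mod 59). So x ≡ 2 + 14·7 = 100 (mod 826).
  Combine with x ≡ 3 (mod 41): write x = 100 + 826·t and require 100 + 826·t ≡ 3 (mod 41), i.e. 826·t ≡ 3 − 100 ≡ 26 (mod 41). Since 826^(−1) ≡ 7 (mod 41) (826 ≡ 6 (mod 41)), t ≡ 7·26 ≡ 18 (mod 41). So x ≡ 100 + 826·18 = 14968 (mod 33866).
Unique solution in [0, 33866): x = 14968.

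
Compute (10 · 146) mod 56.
4

Reduce the factors first: 146 ≡ 34 (mod 56), so 10 · 146 ≡ 10 · 34 (mod 56). 10 · 34 = 340. Dividing by 56: 340 = 6·56 + 4. So (10 · 146) mod 56 = 4.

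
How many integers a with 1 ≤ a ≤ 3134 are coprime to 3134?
The number of a ∈ {1, ..., 3134} with gcd(a, 3134) = 1 is by definition Euler's totient φ(3134). φ is multiplicative, with φ(p^e) = p^e − p^(e−1). Factorise 3134 = 2 · 1567. Then
  φ(3134) = (2 − 1) · (1567 − 1) = 1 · 1566 = 1566.
So there are 1566 such integers.

Final answer: 1566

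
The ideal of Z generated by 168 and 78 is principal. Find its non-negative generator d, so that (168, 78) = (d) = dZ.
(168, 78) = (6); d = 6

In the PID Z, (a, b) is generated by gcd(a, b). Compute gcd(168, 78) with the extended Euclidean algorithm, tracking rows (r, s, t) with s·168 + t·78 = r:
  row A: (168, 1, 0)   [1·168 + 0·78 = 168]
  row B: (78, 0, 1)   [0·168 + 1·78 = 78]
  168 = 2·78 + 12   → row C = row A − 2·row B = (12, 1, −2)   [check: 1·168 − 2·78 = 12]
  78 = 6·12 + 6   → row D = row B − 6·row C = (6, −6, 13)   [check: −6·168 + 13·78 = 6]
  12 = 2·6 + 0   → remainder 0, stop. gcd = 6 (last nonzero row D).
So gcd(168, 78) = 6, with Bézout identity −6·168 + 13·78 = 6. Containment (⊇): the Bézout identity exhibits 6 as an element of (168, 78), giving (6) ⊆ (168, 78). Containment (⊆): since 6 | 168 and 6 | 78 (168 = 6·28, 78 = 6·13), every Z-linear combination of 168 and 78 is divisible by 6, so (168, 78) ⊆ (6). Therefore (168, 78) = (6), d = 6.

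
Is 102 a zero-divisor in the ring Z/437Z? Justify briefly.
NO

gcd(102, 437) = 1, so 102 is a unit in Z/437Z (it has a multiplicative inverse). A unit cannot be a zero-divisor: if 102·b ≡ 0 then multiplying both sides by 102^(−1) gives b ≡ 0. So 102 is not a zero-divisor.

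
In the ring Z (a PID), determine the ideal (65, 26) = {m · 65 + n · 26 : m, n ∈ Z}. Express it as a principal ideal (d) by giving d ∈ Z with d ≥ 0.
In the PID Z, (a, b) is generated by gcd(a, b). Compute gcd(65, 26) with the extended Euclidean algorithm, tracking rows (r, s, t) with s·65 + t·26 = r:
  row A: (65, 1, 0)   [1·65 + 0·26 = 65]
  row B: (26, 0, 1)   [0·65 + 1·26 = 26]
  65 = 2·26 + 13   → row C = row A − 2·row B = (13, 1, −2)   [check: 1·65 − 2·26 = 13]
  26 = 2·13 + 0   → remainder 0, stop. gcd = 13 (last nonzero row C).
So gcd(65, 26) = 13, with Bézout identity 1·65 − 2·26 = 13. Containment (⊇): the Bézout identity exhibits 13 as an element of (65, 26), giving (13) ⊆ (65, 26). Containment (⊆): since 13 | 65 and 13 | 26 (65 = 13·5, 26 = 13·2), every Z-linear combination of 65 and 26 is divisible by 13, so (65, 26) ⊆ (13). Therefore (65, 26) = (13), d = 13.

Final answer: (65, 26) = (13); d = 13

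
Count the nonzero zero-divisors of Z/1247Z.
In Z/1247Z each nonzero element is either a unit (gcd with 1247 is 1) or a zero-divisor (gcd > 1). The number of units is φ(1247): factorise 1247 = 29 · 43, so φ(1247) = (29 − 1) · (43 − 1) = 28 · 42 = 1176. The nonzero elements number 1247 − 1 = 1246. Hence the nonzero zero-divisors number 1246 − 1176 = 70.

Final answer: Z/1247Z has 70 nonzero zero-divisors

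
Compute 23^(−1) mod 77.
23^(−1) ≡ 67 (mod 77)

Apply the extended Euclidean algorithm to (77, 23), tracking rows (r, s, t) with s·77 + t·23 = r. Each division r_prev = q·r_cur + r_new produces the new row as (previous row) − q·(current row):
  row A: (77, 1, 0)   [1·77 + 0·23 = 77]
  row B: (23, 0, 1)   [0·77 + 1·23 = 23]
  77 = 3·23 + 8   → row C = row A − 3·row B = (8, 1, −3)   [check: 1·77 − 3·23 = 8]
  23 = 2·8 + 7   → row D = row B − 2·row C = (7, −2, 7)   [check: −2·77 + 7·23 = 7]
  8 = 1·7 + 1   → row E = row C − 1·row D = (1, 3, −10)   [check: 3·77 − 10·23 = 1]
  7 = 7·1 + 0   → remainder 0, stop. gcd = 1 (last nonzero row E).
The gcd is 1, so 23 is invertible mod 77. The last nonzero row gives 3·77 − 10·23 = 1, so t = −10. So 23^(−1) ≡ −10 ≡ 67 (mod 77). Verify: 23 · 67 = 1541 ≡ 1 (mod 77). ✓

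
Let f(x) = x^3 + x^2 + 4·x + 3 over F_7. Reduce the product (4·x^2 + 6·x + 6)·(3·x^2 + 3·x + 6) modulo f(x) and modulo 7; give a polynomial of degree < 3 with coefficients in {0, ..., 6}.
a · b ≡ x^2 + 2·x + 3 (mod f(x))

Multiply as integer polynomials: a · b = 12·x^4 + 30·x^3 + 60·x^2 + 54·x + 36. Reducing coefficients mod 7: a · b ≡ 5·x^4 + 2·x^3 + 4·x^2 + 5·x + 1. Now divide by f(x) = x^3 + x^2 + 4·x + 3 in F_7[x], eliminating the leading term at each step:
  leading term 5·x^4: subtract (5·x)·f(x) = 5·x^4 + 5·x^3 + 6·x^2 + x, leaving 4·x^3 + 5·x^2 + 4·x + 1 (coefficients mod 7)
  leading term 4·x^3: subtract (4)·f(x) = 4·x^3 + 4·x^2 + 2·x + 5, leaving x^2 + 2·x + 3 (coefficients mod 7)
The degree is now < 3, so this is the remainder. Hence a · b ≡ x^2 + 2·x + 3 in F_7[x]/(f).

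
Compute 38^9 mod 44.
Use repeated squaring. Binary(9) = 1001. Walk through the bits of the exponent 9 left-to-right: at each bit after the leading one, square the running value, then multiply by 38 if the bit is 1 (always reducing mod 44):
  bit 1 = 1 (leading): start with 38.
  bit 2 = 0: square 38^2 = 1444 ≡ 36 (mod 44).
  bit 3 = 0: square 36^2 = 1296 ≡ 20 (mod 44).
  bit 4 = 1: square 20^2 = 400 ≡ 4; bit is 1, so multiply 4·38 = 152 ≡ 20 (mod 44).
Final value: 38^9 ≡ 20 (mod 44).

Final answer: 20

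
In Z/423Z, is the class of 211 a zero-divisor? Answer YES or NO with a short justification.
gcd(211, 423) = 1, so 211 is a unit in Z/423Z (it has a multiplicative inverse). A unit cannot be a zero-divisor: if 211·b ≡ 0 then multiplying both sides by 211^(−1) gives b ≡ 0. So 211 is not a zero-divisor.

Final answer: NO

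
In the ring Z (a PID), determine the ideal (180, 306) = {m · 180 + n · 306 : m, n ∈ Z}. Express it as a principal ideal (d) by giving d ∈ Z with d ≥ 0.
(180, 306) = (18); d = 18

In the PID Z, (a, b) is generated by gcd(a, b). Compute gcd(306, 180) with the extended Euclidean algorithm, tracking rows (r, s, t) with s·306 + t·180 = r:
  row A: (306, 1, 0)   [1·306 + 0·180 = 306]
  row B: (180, 0, 1)   [0·306 + 1·180 = 180]
  306 = 1·180 + 126   → row C = row A − 1·row B = (126, 1, −1)   [check: 1·306 − 1·180 = 126]
  180 = 1·126 + 54   → row D = row B − 1·row C = (54, −1, 2)   [check: −1·306 + 2·180 = 54]
  126 = 2·54 + 18   → row E = row C − 2·row D = (18, 3, −5)   [check: 3·306 − 5·180 = 18]
  54 = 3·18 + 0   → remainder 0, stop. gcd = 18 (last nonzero row E).
So gcd(180, 306) = 18, with Bézout identity 3·306 − 5·180 = 18. Containment (⊇): the Bézout identity exhibits 18 as an element of (180, 306), giving (18) ⊆ (180, 306). Containment (⊆): since 18 | 180 and 18 | 306 (180 = 18·10, 306 = 18·17), every Z-linear combination of 180 and 306 is divisible by 18, so (180, 306) ⊆ (18). Therefore (180, 306) = (18), d = 18.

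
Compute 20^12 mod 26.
Use repeated squaring. Binary(12) = 1100. Walk through the bits of the exponent 12 left-to-right: at each bit after the leading one, square the running value, then multiply by 20 if the bit is 1 (always reducing mod 26):
  bit 1 = 1 (leading): start with 20.
  bit 2 = 1: square 20^2 = 400 ≡ 10; bit is 1, so multiply 10·20 = 200 ≡ 18 (mod 26).
  bit 3 = 0: square 18^2 = 324 ≡ 12 (mod 26).
  bit 4 = 0: square 12^2 = 144 ≡ 14 (mod 26).
Final value: 20^12 ≡ 14 (mod 26).

Final answer: 14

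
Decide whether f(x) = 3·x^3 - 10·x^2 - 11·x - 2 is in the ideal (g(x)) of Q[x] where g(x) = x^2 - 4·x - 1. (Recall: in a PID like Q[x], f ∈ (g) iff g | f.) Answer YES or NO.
YES

In Q[x] the ideal (g) consists of all multiples of g, so f ∈ (g) iff g | f, i.e. iff the remainder of f on division by g is 0. Divide f by g (g is monic, so eliminate the leading term of the running remainder at each step):
  leading term 3·x^3: subtract (3·x)·g(x) = 3·x^3 - 12·x^2 - 3·x, leaving 2·x^2 - 8·x - 2
  leading term 2·x^2: subtract (2)·g(x) = 2·x^2 - 8·x - 2, leaving 0
The remainder is 0, so f(x) = g(x) · h(x) with h(x) = 3·x + 2. Hence g | f, i.e. f ∈ (g).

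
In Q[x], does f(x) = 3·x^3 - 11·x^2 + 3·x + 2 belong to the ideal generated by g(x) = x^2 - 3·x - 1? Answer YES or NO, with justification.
YES

In Q[x] the ideal (g) consists of all multiples of g, so f ∈ (g) iff g | f, i.e. iff the remainder of f on division by g is 0. Divide f by g (g is monic, so eliminate the leading term of the running remainder at each step):
  leading term 3·x^3: subtract (3·x)·g(x) = 3·x^3 - 9·x^2 - 3·x, leaving -2·x^2 + 6·x + 2
  leading term -2·x^2: subtract (-2)·g(x) = -2·x^2 + 6·x + 2, leaving 0
The remainder is 0, so f(x) = g(x) · h(x) with h(x) = 3·x - 2. Hence g | f, i.e. f ∈ (g).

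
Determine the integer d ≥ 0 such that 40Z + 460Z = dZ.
(40, 460) = (20); d = 20

In the PID Z, (a, b) is generated by gcd(a, b). Compute gcd(460, 40) with the extended Euclidean algorithm, tracking rows (r, s, t) with s·460 + t·40 = r:
  row A: (460, 1, 0)   [1·460 + 0·40 = 460]
  row B: (40, 0, 1)   [0·460 + 1·40 = 40]
  460 = 11·40 + 20   → row C = row A − 11·row B = (20, 1, −11)   [check: 1·460 − 11·40 = 20]
  40 = 2·20 + 0   → remainder 0, stop. gcd = 20 (last nonzero row C).
So gcd(40, 460) = 20, with Bézout identity 1·460 − 11·40 = 20. Containment (⊇): the Bézout identity exhibits 20 as an element of (40, 460), giving (20) ⊆ (40, 460). Containment (⊆): since 20 | 40 and 20 | 460 (40 = 20·2, 460 = 20·23), every Z-linear combination of 40 and 460 is divisible by 20, so (40, 460) ⊆ (20). Therefore (40, 460) = (20), d = 20.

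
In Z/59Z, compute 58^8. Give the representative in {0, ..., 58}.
1

Use repeated squaring. Binary(8) = 1000. Walk through the bits of the exponent 8 left-to-right: at each bit after the leading one, square the running value, then multiply by 58 if the bit is 1 (always reducing mod 59):
  bit 1 = 1 (leading): start with 58.
  bit 2 = 0: square 58^2 = 3364 ≡ 1 (mod 59).
  bit 3 = 0: square 1^2 = 1 (mod 59).
  bit 4 = 0: square 1^2 = 1 (mod 59).
Final value: 58^8 ≡ 1 (mod 59).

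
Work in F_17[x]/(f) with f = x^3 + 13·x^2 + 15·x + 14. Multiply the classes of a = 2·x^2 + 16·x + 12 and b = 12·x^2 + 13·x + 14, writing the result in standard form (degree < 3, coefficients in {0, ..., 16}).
Multiply as integer polynomials: a · b = 24·x^4 + 218·x^3 + 380·x^2 + 380·x + 168. Reducing coefficients mod 17: a · b ≡ 7·x^4 + 14·x^3 + 6·x^2 + 6·x + 15. Now divide by f(x) = x^3 + 13·x^2 + 15·x + 14 in F_17[x], eliminating the leading term at each step:
  leading term 7·x^4: subtract (7·x)·f(x) = 7·x^4 + 6·x^3 + 3·x^2 + 13·x, leaving 8·x^3 + 3·x^2 + 10·x + 15 (coefficients mod 17)
  leading term 8·x^3: subtract (8)·f(x) = 8·x^3 + 2·x^2 + x + 10, leaving x^2 + 9·x + 5 (coefficients mod 17)
The degree is now < 3, so this is the remainder. Hence a · b ≡ x^2 + 9·x + 5 in F_17[x]/(f).

Final answer: a · b ≡ x^2 + 9·x + 5 (mod f(x))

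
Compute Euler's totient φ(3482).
φ is multiplicative, with φ(p^e) = p^e − p^(e−1). Factorise 3482 = 2 · 1741. Then
  φ(3482) = (2 − 1) · (1741 − 1) = 1 · 1740 = 1740.

Final answer: φ(3482) = 1740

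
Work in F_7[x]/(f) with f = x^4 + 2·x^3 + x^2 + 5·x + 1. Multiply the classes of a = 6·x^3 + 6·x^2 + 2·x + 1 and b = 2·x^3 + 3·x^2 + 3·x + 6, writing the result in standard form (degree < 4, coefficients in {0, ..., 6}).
Multiply as integer polynomials: a · b = 12·x^6 + 30·x^5 + 40·x^4 + 62·x^3 + 45·x^2 + 15·x + 6. Reducing coefficients mod 7: a · b ≡ 5·x^6 + 2·x^5 + 5·x^4 + 6·x^3 + 3·x^2 + x + 6. Now divide by f(x) = x^4 + 2·x^3 + x^2 + 5·x + 1 in F_7[x], eliminating the leading term at each step:
  leading term 5·x^6: subtract (5·x^2)·f(x) = 5·x^6 + 3·x^5 + 5·x^4 + 4·x^3 + 5·x^2, leaving 6·x^5 + 2·x^3 + 5·x^2 + x + 6 (coefficients mod 7)
  leading term 6·x^5: subtract (6·x)·f(x) = 6·x^5 + 5·x^4 + 6·x^3 + 2·x^2 + 6·x, leaving 2·x^4 + 3·x^3 + 3·x^2 + 2·x + 6 (coefficients mod 7)
  leading term 2·x^4: subtract (2)·f(x) = 2·x^4 + 4·x^3 + 2·x^2 + 3·x + 2, leaving 6·x^3 + x^2 + 6·x + 4 (coefficients mod 7)
The degree is now < 4, so this is the remainder. Hence a · b ≡ 6·x^3 + x^2 + 6·x + 4 in F_7[x]/(f).

Final answer: a · b ≡ 6·x^3 + x^2 + 6·x + 4 (mod f(x))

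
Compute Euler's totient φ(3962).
φ(3962) = 1692

φ is multiplicative, with φ(p^e) = p^e − p^(e−1). Factorise 3962 = 2 · 7 · 283. Then
  φ(3962) = (2 − 1) · (7 − 1) · (283 − 1) = 1 · 6 · 282 = 1692.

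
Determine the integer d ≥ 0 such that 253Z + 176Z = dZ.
In the PID Z, (a, b) is generated by gcd(a, b). Compute gcd(253, 176) with the extended Euclidean algorithm, tracking rows (r, s, t) with s·253 + t·176 = r:
  row A: (253, 1, 0)   [1·253 + 0·176 = 253]
  row B: (176, 0, 1)   [0·253 + 1·176 = 176]
  253 = 1·176 + 77   → row C = row A − 1·row B = (77, 1, −1)   [check: 1·253 − 1·176 = 77]
  176 = 2·77 + 22   → row D = row B − 2·row C = (22, −2, 3)   [check: −2·253 + 3·176 = 22]
  77 = 3·22 + 11   → row E = row C − 3·row D = (11, 7, −10)   [check: 7·253 − 10·176 = 11]
  22 = 2·11 + 0   → remainder 0, stop. gcd = 11 (last nonzero row E).
So gcd(253, 176) = 11, with Bézout identity 7·253 − 10·176 = 11. Containment (⊇): the Bézout identity exhibits 11 as an element of (253, 176), giving (11) ⊆ (253, 176). Containment (⊆): since 11 | 253 and 11 | 176 (253 = 11·23, 176 = 11·16), every Z-linear combination of 253 and 176 is divisible by 11, so (253, 176) ⊆ (11). Therefore (253, 176) = (11), d = 11.

Final answer: (253, 176) = (11); d = 11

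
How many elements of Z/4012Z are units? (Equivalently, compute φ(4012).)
An element a ∈ Z/4012Z is a unit iff gcd(a, 4012) = 1, so the number of units is φ(4012). φ is multiplicative, with φ(p^e) = p^e − p^(e−1). Factorise 4012 = 2^2 · 17 · 59. Then
  φ(4012) = (2^2 − 2^1) · (17 − 1) · (59 − 1) = 2 · 16 · 58 = 1856.

Final answer: Z/4012Z has φ(4012) = 1856 units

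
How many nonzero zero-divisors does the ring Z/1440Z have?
Z/1440Z has 1055 nonzero zero-divisors

In Z/1440Z each nonzero element is either a unit (gcd with 1440 is 1) or a zero-divisor (gcd > 1). The number of units is φ(1440): factorise 1440 = 2^5 · 3^2 · 5, so φ(1440) = (2^5 − 2^4) · (3^2 − 3^1) · (5 − 1) = 16 · 6 · 4 = 384. The nonzero elements number 1440 − 1 = 1439. Hence the nonzero zero-divisors number 1439 − 384 = 1055.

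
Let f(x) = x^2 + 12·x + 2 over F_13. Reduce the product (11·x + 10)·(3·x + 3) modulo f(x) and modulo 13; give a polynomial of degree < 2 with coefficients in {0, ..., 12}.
a · b ≡ 5·x + 3 (mod f(x))

Multiply as integer polynomials: a · b = 33·x^2 + 63·x + 30. Reducing coefficients mod 13: a · b ≡ 7·x^2 + 11·x + 4. Now divide by f(x) = x^2 + 12·x + 2 in F_13[x], eliminating the leading term at each step:
  leading term 7·x^2: subtract (7)·f(x) = 7·x^2 + 6·x + 1, leaving 5·x + 3 (coefficients mod 13)
The degree is now < 2, so this is the remainder. Hence a · b ≡ 5·x + 3 in F_13[x]/(f).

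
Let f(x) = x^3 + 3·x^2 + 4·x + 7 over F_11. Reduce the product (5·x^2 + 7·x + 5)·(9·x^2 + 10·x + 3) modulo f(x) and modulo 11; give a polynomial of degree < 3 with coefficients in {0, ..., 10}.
a · b ≡ 5·x^2 + 9·x + 4 (mod f(x))

Multiply as integer polynomials: a · b = 45·x^4 + 113·x^3 + 130·x^2 + 71·x + 15. Reducing coefficients mod 11: a · b ≡ x^4 + 3·x^3 + 9·x^2 + 5·x + 4. Now divide by f(x) = x^3 + 3·x^2 + 4·x + 7 in F_11[x], eliminating the leading term at each step:
  leading term x^4: subtract (x)·f(x) = x^4 + 3·x^3 + 4·x^2 + 7·x, leaving 5·x^2 + 9·x + 4 (coefficients mod 11)
The degree is now < 3, so this is the remainder. Hence a · b ≡ 5·x^2 + 9·x + 4 in F_11[x]/(f).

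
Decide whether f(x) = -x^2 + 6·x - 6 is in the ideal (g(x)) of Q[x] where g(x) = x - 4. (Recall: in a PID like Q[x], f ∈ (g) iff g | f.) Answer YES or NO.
In Q[x] the ideal (g) consists of all multiples of g, so f ∈ (g) iff g | f, i.e. iff the remainder of f on division by g is 0. Divide f by g (g is monic, so eliminate the leading term of the running remainder at each step):
  leading term -x^2: subtract (-x)·g(x) = -x^2 + 4·x, leaving 2·x - 6
  leading term 2·x: subtract (2)·g(x) = 2·x - 8, leaving 2
The remainder r(x) = 2 ≠ 0 (and deg r < deg g), so g ∤ f, i.e. f ∉ (g).

Final answer: NO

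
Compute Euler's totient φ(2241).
φ(2241) = 1476

φ is multiplicative, with φ(p^e) = p^e − p^(e−1). Factorise 2241 = 3^3 · 83. Then
  φ(2241) = (3^3 − 3^2) · (83 − 1) = 18 · 82 = 1476.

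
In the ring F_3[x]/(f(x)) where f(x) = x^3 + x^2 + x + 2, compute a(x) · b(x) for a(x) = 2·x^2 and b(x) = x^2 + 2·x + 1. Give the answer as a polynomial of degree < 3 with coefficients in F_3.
a · b ≡ x^2 + 2 (mod f(x))

Multiply as integer polynomials: a · b = 2·x^4 + 4·x^3 + 2·x^2. Reducing coefficients mod 3: a · b ≡ 2·x^4 + x^3 + 2·x^2. Now divide by f(x) = x^3 + x^2 + x + 2 in F_3[x], eliminating the leading term at each step:
  leading term 2·x^4: subtract (2·x)·f(x) = 2·x^4 + 2·x^3 + 2·x^2 + x, leaving 2·x^3 + 2·x (coefficients mod 3)
  leading term 2·x^3: subtract (2)·f(x) = 2·x^3 + 2·x^2 + 2·x + 1, leaving x^2 + 2 (coefficients mod 3)
The degree is now < 3, so this is the remainder. Hence a · b ≡ x^2 + 2 in F_3[x]/(f).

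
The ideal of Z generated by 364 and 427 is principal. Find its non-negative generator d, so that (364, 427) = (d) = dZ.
(364, 427) = (7); d = 7

In the PID Z, (a, b) is generated by gcd(a, b). Compute gcd(427, 364) with the extended Euclidean algorithm, tracking rows (r, s, t) with s·427 + t·364 = r:
  row A: (427, 1, 0)   [1·427 + 0·364 = 427]
  row B: (364, 0, 1)   [0·427 + 1·364 = 364]
  427 = 1·364 + 63   → row C = row A − 1·row B = (63, 1, −1)   [check: 1·427 − 1·364 = 63]
  364 = 5·63 + 49   → row D = row B − 5·row C = (49, −5, 6)   [check: −5·427 + 6·364 = 49]
  63 = 1·49 + 14   → row E = row C − 1·row D = (14, 6, −7)   [check: 6·427 − 7·364 = 14]
  49 = 3·14 + 7   → row F = row D − 3·row E = (7, −23, 27)   [check: −23·427 + 27·364 = 7]
  14 = 2·7 + 0   → remainder 0, stop. gcd = 7 (last nonzero row F).
So gcd(364, 427) = 7, with Bézout identity −23·427 + 27·364 = 7. Containment (⊇): the Bézout identity exhibits 7 as an element of (364, 427), giving (7) ⊆ (364, 427). Containment (⊆): since 7 | 364 and 7 | 427 (364 = 7·52, 427 = 7·61), every Z-linear combination of 364 and 427 is divisible by 7, so (364, 427) ⊆ (7). Therefore (364, 427) = (7), d = 7.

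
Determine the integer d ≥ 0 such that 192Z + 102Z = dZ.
In the PID Z, (a, b) is generated by gcd(a, b). Compute gcd(192, 102) with the extended Euclidean algorithm, tracking rows (r, s, t) with s·192 + t·102 = r:
  row A: (192, 1, 0)   [1·192 + 0·102 = 192]
  row B: (102, 0, 1)   [0·192 + 1·102 = 102]
  192 = 1·102 + 90   → row C = row A − 1·row B = (90, 1, −1)   [check: 1·192 − 1·102 = 90]
  102 = 1·90 + 12   → row D = row B − 1·row C = (12, −1, 2)   [check: −1·192 + 2·102 = 12]
  90 = 7·12 + 6   → row E = row C − 7·row D = (6, 8, −15)   [check: 8·192 − 15·102 = 6]
  12 = 2·6 + 0   → remainder 0, stop. gcd = 6 (last nonzero row E).
So gcd(192, 102) = 6, with Bézout identity 8·192 − 15·102 = 6. Containment (⊇): the Bézout identity exhibits 6 as an element of (192, 102), giving (6) ⊆ (192, 102). Containment (⊆): since 6 | 192 and 6 | 102 (192 = 6·32, 102 = 6·17), every Z-linear combination of 192 and 102 is divisible by 6, so (192, 102) ⊆ (6). Therefore (192, 102) = (6), d = 6.

Final answer: (192, 102) = (6); d = 6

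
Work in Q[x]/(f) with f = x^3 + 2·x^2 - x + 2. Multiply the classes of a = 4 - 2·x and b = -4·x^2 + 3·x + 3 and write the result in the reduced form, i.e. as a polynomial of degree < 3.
a · b ≡ -38·x^2 + 14·x - 4 (mod f(x))

First multiply in Q[x] without reducing: a · b = 8·x^3 - 22·x^2 + 6·x + 12. Now divide by f(x) = x^3 + 2·x^2 - x + 2, eliminating the leading term at each step:
  leading term 8·x^3: subtract (8)·f(x) = 8·x^3 + 16·x^2 - 8·x + 16, leaving -38·x^2 + 14·x - 4
The degree is now < 3, so this is the remainder. Hence a · b ≡ -38·x^2 + 14·x - 4 in Q[x]/(f).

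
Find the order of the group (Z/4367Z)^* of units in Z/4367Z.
|(Z/4367Z)^*| = 3960

(Z/4367Z)^* consists of the classes a with gcd(a, 4367) = 1, so its order is φ(4367). φ is multiplicative, with φ(p^e) = p^e − p^(e−1). Factorise 4367 = 11 · 397. Then
  φ(4367) = (11 − 1) · (397 − 1) = 10 · 396 = 3960.
Thus |(Z/4367Z)^*| = 3960.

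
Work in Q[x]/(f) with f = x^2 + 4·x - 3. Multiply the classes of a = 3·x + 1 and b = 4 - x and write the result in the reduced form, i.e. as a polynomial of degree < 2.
a · b ≡ 23·x - 5 (mod f(x))

First multiply in Q[x] without reducing: a · b = -3·x^2 + 11·x + 4. Now divide by f(x) = x^2 + 4·x - 3, eliminating the leading term at each step:
  leading term -3·x^2: subtract (-3)·f(x) = -3·x^2 - 12·x + 9, leaving 23·x - 5
The degree is now < 2, so this is the remainder. Hence a · b ≡ 23·x - 5 in Q[x]/(f).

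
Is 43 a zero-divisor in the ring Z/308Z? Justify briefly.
gcd(43, 308) = 1, so 43 is a unit in Z/308Z (it has a multiplicative inverse). A unit cannot be a zero-divisor: if 43·b ≡ 0 then multiplying both sides by 43^(−1) gives b ≡ 0. So 43 is not a zero-divisor.

Final answer: NO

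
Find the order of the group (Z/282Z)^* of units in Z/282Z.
(Z/282Z)^* consists of the classes a with gcd(a, 282) = 1, so its order is φ(282). φ is multiplicative, with φ(p^e) = p^e − p^(e−1). Factorise 282 = 2 · 3 · 47. Then
  φ(282) = (2 − 1) · (3 − 1) · (47 − 1) = 1 · 2 · 46 = 92.
Thus |(Z/282Z)^*| = 92.

Final answer: |(Z/282Z)^*| = 92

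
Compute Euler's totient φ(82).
φ(82) = 40

φ is multiplicative, with φ(p^e) = p^e − p^(e−1). Factorise 82 = 2 · 41. Then
  φ(82) = (2 − 1) · (41 − 1) = 1 · 40 = 40.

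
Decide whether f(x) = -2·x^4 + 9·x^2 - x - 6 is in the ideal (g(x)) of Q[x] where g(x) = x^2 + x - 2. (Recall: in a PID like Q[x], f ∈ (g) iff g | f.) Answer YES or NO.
YES

In Q[x] the ideal (g) consists of all multiples of g, so f ∈ (g) iff g | f, i.e. iff the remainder of f on division by g is 0. Divide f by g (g is monic, so eliminate the leading term of the running remainder at each step):
  leading term -2·x^4: subtract (-2·x^2)·g(x) = -2·x^4 - 2·x^3 + 4·x^2, leaving 2·x^3 + 5·x^2 - x - 6
  leading term 2·x^3: subtract (2·x)·g(x) = 2·x^3 + 2·x^2 - 4·x, leaving 3·x^2 + 3·x - 6
  leading term 3·x^2: subtract (3)·g(x) = 3·x^2 + 3·x - 6, leaving 0
The remainder is 0, so f(x) = g(x) · h(x) with h(x) = -2·x^2 + 2·x + 3. Hence g | f, i.e. f ∈ (g).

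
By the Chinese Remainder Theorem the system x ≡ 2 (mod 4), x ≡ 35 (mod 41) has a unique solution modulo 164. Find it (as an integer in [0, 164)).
The moduli 4, 41 are pairwise coprime, so by the CRT there is a unique solution mod 4·41 = 164.
Solve by successive substitution. Start with x ≡ 2 (mod 4).
  Combine with x ≡ 35 (mod 41): write x = 2 + 4·t and require 2 + 4·t ≡ 35 (mod 41), i.e. 4·t ≡ 35 − 2 ≡ 33 (mod 41). Since 4^(−1) ≡ 31 (mod 41), t ≡ 31·33 ≡ 39 (mod 41). So x ≡ 2 + 4·39 = 158 (mod 164).
Unique solution in [0, 164): x = 158.

Final answer: x ≡ 158 (mod 164); the representative in [0, 164) is 158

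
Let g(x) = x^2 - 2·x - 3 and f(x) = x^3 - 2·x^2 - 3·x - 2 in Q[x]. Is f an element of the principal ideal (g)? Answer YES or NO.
In Q[x] the ideal (g) consists of all multiples of g, so f ∈ (g) iff g | f, i.e. iff the remainder of f on division by g is 0. Divide f by g (g is monic, so eliminate the leading term of the running remainder at each step):
  leading term x^3: subtract (x)·g(x) = x^3 - 2·x^2 - 3·x, leaving -2
The remainder r(x) = -2 ≠ 0 (and deg r < deg g), so g ∤ f, i.e. f ∉ (g).

Final answer: NO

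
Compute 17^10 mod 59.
12

Use repeated squaring. Binary(10) = 1010. Walk through the bits of the exponent 10 left-to-right: at each bit after the leading one, square the running value, then multiply by 17 if the bit is 1 (always reducing mod 59):
  bit 1 = 1 (leading): start with 17.
  bit 2 = 0: square 17^2 = 289 ≡ 53 (mod 59).
  bit 3 = 1: square 53^2 = 2809 ≡ 36; bit is 1, so multiply 36·17 = 612 ≡ 22 (mod 59).
  bit 4 = 0: square 22^2 = 484 ≡ 12 (mod 59).
Final value: 17^10 ≡ 12 (mod 59).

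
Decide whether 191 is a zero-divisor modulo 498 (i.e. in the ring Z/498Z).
gcd(191, 498) = 1, so 191 is a unit in Z/498Z (it has a multiplicative inverse). A unit cannot be a zero-divisor: if 191·b ≡ 0 then multiplying both sides by 191^(−1) gives b ≡ 0. So 191 is not a zero-divisor.

Final answer: NO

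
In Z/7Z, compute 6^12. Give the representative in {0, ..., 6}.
Use repeated squaring. Binary(12) = 1100. Walk through the bits of the exponent 12 left-to-right: at each bit after the leading one, square the running value, then multiply by 6 if the bit is 1 (always reducing mod 7):
  bit 1 = 1 (leading): start with 6.
  bit 2 = 1: square 6^2 = 36 ≡ 1; bit is 1, so multiply 1·6 = 6 (mod 7).
  bit 3 = 0: square 6^2 = 36 ≡ 1 (mod 7).
  bit 4 = 0: square 1^2 = 1 (mod 7).
Final value: 6^12 ≡ 1 (mod 7).

Final answer: 1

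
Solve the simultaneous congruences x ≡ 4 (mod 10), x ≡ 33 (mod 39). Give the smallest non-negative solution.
The moduli 10, 39 are pairwise coprime, so by the CRT there is a unique solution mod 10·39 = 390.
Solve by successive substitution. Start with x ≡ 4 (mod 10).
  Combine with x ≡ 33 (mod 39): write x = 4 + 10·t and require 4 + 10·t ≡ 33 (mod 39), i.e. 10·t ≡ 33 − 4 ≡ 29 (mod 39). Since 10^(−1) ≡ 4 (mod 39), t ≡ 4·29 ≡ 38 (mod 39). So x ≡ 4 + 10·38 = 384 (mod 390).
Unique solution in [0, 390): x = 384.

Final answer: x ≡ 384 (mod 390); the representative in [0, 390) is 384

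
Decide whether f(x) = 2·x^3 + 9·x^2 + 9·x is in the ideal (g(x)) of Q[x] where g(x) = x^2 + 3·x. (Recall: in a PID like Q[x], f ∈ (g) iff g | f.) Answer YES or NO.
YES

In Q[x] the ideal (g) consists of all multiples of g, so f ∈ (g) iff g | f, i.e. iff the remainder of f on division by g is 0. Divide f by g (g is monic, so eliminate the leading term of the running remainder at each step):
  leading term 2·x^3: subtract (2·x)·g(x) = 2·x^3 + 6·x^2, leaving 3·x^2 + 9·x
  leading term 3·x^2: subtract (3)·g(x) = 3·x^2 + 9·x, leaving 0
The remainder is 0, so f(x) = g(x) · h(x) with h(x) = 2·x + 3. Hence g | f, i.e. f ∈ (g).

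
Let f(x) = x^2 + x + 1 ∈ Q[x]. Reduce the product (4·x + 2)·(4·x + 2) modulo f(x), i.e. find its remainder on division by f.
a · b ≡ -12 (mod f(x))

First multiply in Q[x] without reducing: a · b = 16·x^2 + 16·x + 4. Now divide by f(x) = x^2 + x + 1, eliminating the leading term at each step:
  leading term 16·x^2: subtract (16)·f(x) = 16·x^2 + 16·x + 16, leaving -12
The degree is now < 2, so this is the remainder. Hence a · b ≡ -12 in Q[x]/(f).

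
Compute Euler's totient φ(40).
φ is multiplicative, with φ(p^e) = p^e − p^(e−1). Factorise 40 = 2^3 · 5. Then
  φ(40) = (2^3 − 2^2) · (5 − 1) = 4 · 4 = 16.

Final answer: φ(40) = 16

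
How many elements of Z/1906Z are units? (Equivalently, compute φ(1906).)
Z/1906Z has φ(1906) = 952 units

An element a ∈ Z/1906Z is a unit iff gcd(a, 1906) = 1, so the number of units is φ(1906). φ is multiplicative, with φ(p^e) = p^e − p^(e−1). Factorise 1906 = 2 · 953. Then
  φ(1906) = (2 − 1) · (953 − 1) = 1 · 952 = 952.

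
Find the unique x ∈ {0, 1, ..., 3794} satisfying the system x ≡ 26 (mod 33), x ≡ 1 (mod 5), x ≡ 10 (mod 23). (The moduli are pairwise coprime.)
The moduli 33, 5, 23 are pairwise coprime, so by the CRT there is a unique solution mod 33·5·23 = 3795.
Solve by successive substitution. Start with x ≡ 26 (mod 33).
  Combine with x ≡ 1 (mod 5): write x = 26 + 33·t and require 26 + 33·t ≡ 1 (mod 5), i.e. 33·t ≡ 1 − 26 ≡ 0 (mod 5). Since 33^(−1) ≡ 2 (mod 5) (33 ≡ 3 (mod 5)), t ≡ 2·0 ≡ 0 (mod 5). So x ≡ 26 + 33·0 = 26 (mod 165).
  Combine with x ≡ 10 (mod 23): write x = 26 + 165·t and require 26 + 165·t ≡ 10 (mod 23), i.e. 165·t ≡ 10 − 26 ≡ 7 (mod 23). Since 165^(−1) ≡ 6 (mod 23) (165 ≡ 4 (mod 23)), t ≡ 6·7 ≡ 19 (mod 23). So x ≡ 26 + 165·19 = 3161 (mod 3795).
Unique solution in [0, 3795): x = 3161.

Final answer: x ≡ 3161 (mod 3795); the representative in [0, 3795) is 3161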